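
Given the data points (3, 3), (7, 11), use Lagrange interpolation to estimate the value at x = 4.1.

Lagrange interpolation formula:
P(x) = Σ yᵢ × Lᵢ(x)
where Lᵢ(x) = Π_{j≠i} (x - xⱼ)/(xᵢ - xⱼ)

L_0(4.1) = (4.1 - 7)/(3 - 7) = 0.725000
L_1(4.1) = (4.1 - 3)/(7 - 3) = 0.275000

P(4.1) = 3×L_0(4.1) + 11×L_1(4.1)
P(4.1) = 5.200000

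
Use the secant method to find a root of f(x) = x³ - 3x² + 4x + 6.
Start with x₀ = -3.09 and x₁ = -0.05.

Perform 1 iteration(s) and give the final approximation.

f(x) = x³ - 3x² + 4x + 6
x₀ = -3.09, x₁ = -0.05

Secant formula: x_{n+1} = x_n - f(x_n)(x_n - x_{n-1})/(f(x_n) - f(x_{n-1}))

Iteration 1:
  f(-3.090000) = -64.507929
  f(-0.050000) = 5.792375
  x_2 = -0.050000 - 5.792375×(-0.050000 - (-3.090000))/(5.792375 - (-64.507929))
       = -0.300480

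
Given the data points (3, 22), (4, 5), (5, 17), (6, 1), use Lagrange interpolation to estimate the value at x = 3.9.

Lagrange interpolation formula:
P(x) = Σ yᵢ × Lᵢ(x)
where Lᵢ(x) = Π_{j≠i} (x - xⱼ)/(xᵢ - xⱼ)

L_0(3.9) = (3.9 - 4)/(3 - 4) × (3.9 - 5)/(3 - 5) × (3.9 - 6)/(3 - 6) = 0.038500
L_1(3.9) = (3.9 - 3)/(4 - 3) × (3.9 - 5)/(4 - 5) × (3.9 - 6)/(4 - 6) = 1.039500
L_2(3.9) = (3.9 - 3)/(5 - 3) × (3.9 - 4)/(5 - 4) × (3.9 - 6)/(5 - 6) = -0.094500
L_3(3.9) = (3.9 - 3)/(6 - 3) × (3.9 - 4)/(6 - 4) × (3.9 - 5)/(6 - 5) = 0.016500

P(3.9) = 22×L_0(3.9) + 5×L_1(3.9) + 17×L_2(3.9) + 1×L_3(3.9)
P(3.9) = 4.454500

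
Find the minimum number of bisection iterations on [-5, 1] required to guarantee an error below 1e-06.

We need (b-a)/2^n ≤ 1e-06
(1 - (-5))/2^n ≤ 1e-06
6/2^n ≤ 1e-06
2^n ≥ 6000000
n ≥ log₂(6000000) = 22.52
n ≥ 23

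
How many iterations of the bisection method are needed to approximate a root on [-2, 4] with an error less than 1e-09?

We need (b-a)/2^n ≤ 1e-09
(4 - (-2))/2^n ≤ 1e-09
6/2^n ≤ 1e-09
2^n ≥ 6000000000
n ≥ log₂(6000000000) = 32.48
n ≥ 33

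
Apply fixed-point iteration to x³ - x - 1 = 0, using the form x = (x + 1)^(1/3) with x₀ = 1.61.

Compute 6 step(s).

Equation: x³ - x - 1 = 0
Fixed-point form: x = (x + 1)^(1/3)
x₀ = 1.61

x_1 = g(1.610000) = 1.376830
x_2 = g(1.376830) = 1.334543
x_3 = g(1.334543) = 1.326582
x_4 = g(1.326582) = 1.325072
x_5 = g(1.325072) = 1.324785
x_6 = g(1.324785) = 1.324731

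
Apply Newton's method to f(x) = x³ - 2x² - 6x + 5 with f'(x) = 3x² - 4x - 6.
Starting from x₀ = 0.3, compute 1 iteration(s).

f(x) = x³ - 2x² - 6x + 5
f'(x) = 3x² - 4x - 6
x₀ = 0.3

Newton-Raphson formula: x_{n+1} = x_n - f(x_n)/f'(x_n)

Iteration 1:
  f(0.300000) = 3.047000
  f'(0.300000) = -6.930000
  x_1 = 0.300000 - 3.047000/(-6.930000) = 0.739683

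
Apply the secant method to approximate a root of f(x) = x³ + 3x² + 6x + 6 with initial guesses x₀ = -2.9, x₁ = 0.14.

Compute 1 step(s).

f(x) = x³ + 3x² + 6x + 6
x₀ = -2.9, x₁ = 0.14

Secant formula: x_{n+1} = x_n - f(x_n)(x_n - x_{n-1})/(f(x_n) - f(x_{n-1}))

Iteration 1:
  f(-2.900000) = -10.559000
  f(0.140000) = 6.901544
  x_2 = 0.140000 - 6.901544×(0.140000 - (-2.900000))/(6.901544 - (-10.559000))
       = -1.061606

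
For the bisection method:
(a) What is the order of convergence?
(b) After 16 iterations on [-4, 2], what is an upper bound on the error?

(a) Bisection has linear (order 1) convergence; the error is halved each step.

(b) Error bound = (b-a)/2^n = (2 - (-4))/2^{16}
    = 6/2^{16}

(a) 1 (linear); (b) error ≤ 9.16e-05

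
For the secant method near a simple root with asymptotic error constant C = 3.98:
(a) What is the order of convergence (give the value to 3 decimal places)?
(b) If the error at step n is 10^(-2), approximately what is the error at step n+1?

(a) Secant method has superlinear convergence with order φ = (1+√5)/2 ≈ 1.618.
    This means |e_{n+1}| ≈ C|e_n|^1.618.

(b) With |e_n| = 10^(-2) and C = 3.98:
    |e_{n+1}| ≈ 3.98 × (10^(-2))^1.618 = 3.98 × 10^(-3.24)

(a) ≈ 1.618 (golden ratio); (b) |e_{n+1}| ≈ 2.311e-03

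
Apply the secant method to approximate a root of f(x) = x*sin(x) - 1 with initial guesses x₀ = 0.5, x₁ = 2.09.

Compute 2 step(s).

f(x) = x*sin(x) - 1
x₀ = 0.5, x₁ = 2.09

Secant formula: x_{n+1} = x_n - f(x_n)(x_n - x_{n-1})/(f(x_n) - f(x_{n-1}))

Iteration 1:
  f(0.500000) = -0.760287
  f(2.090000) = 0.814568
  x_2 = 2.090000 - 0.814568×(2.090000 - 0.500000)/(0.814568 - (-0.760287))
       = 1.267598
Iteration 2:
  f(2.090000) = 0.814568
  f(1.267598) = 0.209779
  x_3 = 1.267598 - 0.209779×(1.267598 - 2.090000)/(0.209779 - 0.814568)
       = 0.982338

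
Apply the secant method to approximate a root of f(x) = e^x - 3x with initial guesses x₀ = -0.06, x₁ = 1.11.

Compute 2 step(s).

f(x) = e^x - 3x
x₀ = -0.06, x₁ = 1.11

Secant formula: x_{n+1} = x_n - f(x_n)(x_n - x_{n-1})/(f(x_n) - f(x_{n-1}))

Iteration 1:
  f(-0.060000) = 1.121765
  f(1.110000) = -0.295642
  x_2 = 1.110000 - (-0.295642)×(1.110000 - (-0.060000))/(-0.295642 - 1.121765)
       = 0.865962
Iteration 2:
  f(1.110000) = -0.295642
  f(0.865962) = -0.220594
  x_3 = 0.865962 - (-0.220594)×(0.865962 - 1.110000)/(-0.220594 - (-0.295642))
       = 0.148638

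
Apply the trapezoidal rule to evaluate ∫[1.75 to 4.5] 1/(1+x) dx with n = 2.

f(x) = 1/(1+x)
a = 1.75, b = 4.5, n = 2
h = (b - a)/n = 1.375000

Trapezoidal rule: (h/2)[f(x₀) + 2f(x₁) + 2f(x₂) + ... + f(xₙ)]

x_0 = 1.7500, f(x_0) = 0.363636, coefficient = 1
x_1 = 3.1250, f(x_1) = 0.242424, coefficient = 2
x_2 = 4.5000, f(x_2) = 0.181818, coefficient = 1

I ≈ (1.375000/2) × 1.030303 = 0.708333
Exact value: 0.693147
Error: 0.015186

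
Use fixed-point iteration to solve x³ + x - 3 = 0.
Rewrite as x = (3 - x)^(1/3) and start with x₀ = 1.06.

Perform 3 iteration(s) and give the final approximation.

Equation: x³ + x - 3 = 0
Fixed-point form: x = (3 - x)^(1/3)
x₀ = 1.06

x_1 = g(1.060000) = 1.247194
x_2 = g(1.247194) = 1.205715
x_3 = g(1.205715) = 1.215152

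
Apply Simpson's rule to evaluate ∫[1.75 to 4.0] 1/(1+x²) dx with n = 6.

f(x) = 1/(1+x²)
a = 1.75, b = 4.0, n = 6
h = (b - a)/n = 0.375000

Simpson's rule: (h/3)[f(x₀) + 4f(x₁) + 2f(x₂) + ... + f(xₙ)]

x_0 = 1.7500, f(x_0) = 0.246154, coefficient = 1
x_1 = 2.1250, f(x_1) = 0.181303, coefficient = 4
x_2 = 2.5000, f(x_2) = 0.137931, coefficient = 2
x_3 = 2.8750, f(x_3) = 0.107926, coefficient = 4
x_4 = 3.2500, f(x_4) = 0.086486, coefficient = 2
x_5 = 3.6250, f(x_5) = 0.070718, coefficient = 4
x_6 = 4.0000, f(x_6) = 0.058824, coefficient = 1

I ≈ (0.375000/3) × 2.193601 = 0.274200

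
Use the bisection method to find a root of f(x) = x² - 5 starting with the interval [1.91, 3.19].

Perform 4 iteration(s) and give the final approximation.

f(x) = x² - 5
Initial interval: [1.91, 3.19]

Iteration 1:
  c_1 = (1.910000 + 3.190000)/2 = 2.550000
  f(c_1) = f(2.550000) = 1.502500
  f(a) × f(c) < 0, new interval: [1.910000, 2.550000]
Iteration 2:
  c_2 = (1.910000 + 2.550000)/2 = 2.230000
  f(c_2) = f(2.230000) = -0.027100
  f(a) × f(c) ≥ 0, new interval: [2.230000, 2.550000]
Iteration 3:
  c_3 = (2.230000 + 2.550000)/2 = 2.390000
  f(c_3) = f(2.390000) = 0.712100
  f(a) × f(c) < 0, new interval: [2.230000, 2.390000]
Iteration 4:
  c_4 = (2.230000 + 2.390000)/2 = 2.310000
  f(c_4) = f(2.310000) = 0.336100
  f(a) × f(c) < 0, new interval: [2.230000, 2.310000]

After 4 iteration(s), the approximation is c_4 = 2.310000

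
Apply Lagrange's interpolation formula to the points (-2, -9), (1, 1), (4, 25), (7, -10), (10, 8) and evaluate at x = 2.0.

Lagrange interpolation formula:
P(x) = Σ yᵢ × Lᵢ(x)
where Lᵢ(x) = Π_{j≠i} (x - xⱼ)/(xᵢ - xⱼ)

L_0(2.0) = (2.0 - 1)/(-2 - 1) × (2.0 - 4)/(-2 - 4) × (2.0 - 7)/(-2 - 7) × (2.0 - 10)/(-2 - 10) = -0.041152
L_1(2.0) = (2.0 - (-2))/(1 - (-2)) × (2.0 - 4)/(1 - 4) × (2.0 - 7)/(1 - 7) × (2.0 - 10)/(1 - 10) = 0.658436
L_2(2.0) = (2.0 - (-2))/(4 - (-2)) × (2.0 - 1)/(4 - 1) × (2.0 - 7)/(4 - 7) × (2.0 - 10)/(4 - 10) = 0.493827
L_3(2.0) = (2.0 - (-2))/(7 - (-2)) × (2.0 - 1)/(7 - 1) × (2.0 - 4)/(7 - 4) × (2.0 - 10)/(7 - 10) = -0.131687
L_4(2.0) = (2.0 - (-2))/(10 - (-2)) × (2.0 - 1)/(10 - 1) × (2.0 - 4)/(10 - 4) × (2.0 - 7)/(10 - 7) = 0.020576

P(2.0) = (-9)×L_0(2.0) + 1×L_1(2.0) + 25×L_2(2.0) + (-10)×L_3(2.0) + 8×L_4(2.0)
P(2.0) = 14.855967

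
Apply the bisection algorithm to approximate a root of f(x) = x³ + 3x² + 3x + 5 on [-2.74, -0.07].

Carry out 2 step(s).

f(x) = x³ + 3x² + 3x + 5
Initial interval: [-2.74, -0.07]

Iteration 1:
  c_1 = (-2.740000 + (-0.070000))/2 = -1.405000
  f(c_1) = f(-1.405000) = 3.933570
  f(a) × f(c) < 0, new interval: [-2.740000, -1.405000]
Iteration 2:
  c_2 = (-2.740000 + (-1.405000))/2 = -2.072500
  f(c_2) = f(-2.072500) = 2.766350
  f(a) × f(c) < 0, new interval: [-2.740000, -2.072500]

After 2 iteration(s), the approximation is c_2 = -2.072500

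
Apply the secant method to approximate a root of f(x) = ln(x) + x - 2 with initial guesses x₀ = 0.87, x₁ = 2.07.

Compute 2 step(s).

f(x) = ln(x) + x - 2
x₀ = 0.87, x₁ = 2.07

Secant formula: x_{n+1} = x_n - f(x_n)(x_n - x_{n-1})/(f(x_n) - f(x_{n-1}))

Iteration 1:
  f(0.870000) = -1.269262
  f(2.070000) = 0.797549
  x_2 = 2.070000 - 0.797549×(2.070000 - 0.870000)/(0.797549 - (-1.269262))
       = 1.606940
Iteration 2:
  f(2.070000) = 0.797549
  f(1.606940) = 0.081271
  x_3 = 1.606940 - 0.081271×(1.606940 - 2.070000)/(0.081271 - 0.797549)
       = 1.554399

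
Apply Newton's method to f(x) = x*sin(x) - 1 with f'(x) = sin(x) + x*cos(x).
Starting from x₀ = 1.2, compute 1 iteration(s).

f(x) = x*sin(x) - 1
f'(x) = sin(x) + x*cos(x)
x₀ = 1.2

Newton-Raphson formula: x_{n+1} = x_n - f(x_n)/f'(x_n)

Iteration 1:
  f(1.200000) = 0.118447
  f'(1.200000) = 1.366868
  x_1 = 1.200000 - 0.118447/1.366868 = 1.113344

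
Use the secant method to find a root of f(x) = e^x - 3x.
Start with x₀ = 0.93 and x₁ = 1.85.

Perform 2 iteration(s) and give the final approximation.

f(x) = e^x - 3x
x₀ = 0.93, x₁ = 1.85

Secant formula: x_{n+1} = x_n - f(x_n)(x_n - x_{n-1})/(f(x_n) - f(x_{n-1}))

Iteration 1:
  f(0.930000) = -0.255491
  f(1.850000) = 0.809820
  x_2 = 1.850000 - 0.809820×(1.850000 - 0.930000)/(0.809820 - (-0.255491))
       = 1.150641
Iteration 2:
  f(1.850000) = 0.809820
  f(1.150641) = -0.291705
  x_3 = 1.150641 - (-0.291705)×(1.150641 - 1.850000)/(-0.291705 - 0.809820)
       = 1.335845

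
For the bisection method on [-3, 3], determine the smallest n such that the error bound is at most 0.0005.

We need (b-a)/2^n ≤ 0.0005
(3 - (-3))/2^n ≤ 0.0005
6/2^n ≤ 0.0005
2^n ≥ 12000
n ≥ log₂(12000) = 13.55
n ≥ 14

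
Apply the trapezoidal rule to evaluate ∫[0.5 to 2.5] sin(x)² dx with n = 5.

f(x) = sin(x)²
a = 0.5, b = 2.5, n = 5
h = (b - a)/n = 0.400000

Trapezoidal rule: (h/2)[f(x₀) + 2f(x₁) + 2f(x₂) + ... + f(xₙ)]

x_0 = 0.5000, f(x_0) = 0.229849, coefficient = 1
x_1 = 0.9000, f(x_1) = 0.613601, coefficient = 2
x_2 = 1.3000, f(x_2) = 0.928444, coefficient = 2
x_3 = 1.7000, f(x_3) = 0.983399, coefficient = 2
x_4 = 2.1000, f(x_4) = 0.745130, coefficient = 2
x_5 = 2.5000, f(x_5) = 0.358169, coefficient = 1

I ≈ (0.400000/2) × 7.129168 = 1.425834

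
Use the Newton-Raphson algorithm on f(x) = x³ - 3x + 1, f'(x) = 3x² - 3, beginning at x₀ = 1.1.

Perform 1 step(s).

f(x) = x³ - 3x + 1
f'(x) = 3x² - 3
x₀ = 1.1

Newton-Raphson formula: x_{n+1} = x_n - f(x_n)/f'(x_n)

Iteration 1:
  f(1.100000) = -0.969000
  f'(1.100000) = 0.630000
  x_1 = 1.100000 - (-0.969000)/0.630000 = 2.638095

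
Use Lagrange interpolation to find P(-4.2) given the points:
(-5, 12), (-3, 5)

Lagrange interpolation formula:
P(x) = Σ yᵢ × Lᵢ(x)
where Lᵢ(x) = Π_{j≠i} (x - xⱼ)/(xᵢ - xⱼ)

L_0(-4.2) = (-4.2 - (-3))/(-5 - (-3)) = 0.600000
L_1(-4.2) = (-4.2 - (-5))/(-3 - (-5)) = 0.400000

P(-4.2) = 12×L_0(-4.2) + 5×L_1(-4.2)
P(-4.2) = 9.200000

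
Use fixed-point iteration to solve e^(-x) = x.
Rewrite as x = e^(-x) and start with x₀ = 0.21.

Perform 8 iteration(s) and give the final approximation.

Equation: e^(-x) = x
Fixed-point form: x = e^(-x)
x₀ = 0.21

x_1 = g(0.210000) = 0.810584
x_2 = g(0.810584) = 0.444598
x_3 = g(0.444598) = 0.641082
x_4 = g(0.641082) = 0.526722
x_5 = g(0.526722) = 0.590537
x_6 = g(0.590537) = 0.554029
x_7 = g(0.554029) = 0.574630
x_8 = g(0.574630) = 0.562913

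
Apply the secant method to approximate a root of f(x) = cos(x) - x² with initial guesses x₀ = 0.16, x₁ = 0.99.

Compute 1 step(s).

f(x) = cos(x) - x²
x₀ = 0.16, x₁ = 0.99

Secant formula: x_{n+1} = x_n - f(x_n)(x_n - x_{n-1})/(f(x_n) - f(x_{n-1}))

Iteration 1:
  f(0.160000) = 0.961627
  f(0.990000) = -0.431410
  x_2 = 0.990000 - (-0.431410)×(0.990000 - 0.160000)/(-0.431410 - 0.961627)
       = 0.732957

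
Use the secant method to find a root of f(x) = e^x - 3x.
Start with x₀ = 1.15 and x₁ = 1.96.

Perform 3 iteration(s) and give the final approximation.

f(x) = e^x - 3x
x₀ = 1.15, x₁ = 1.96

Secant formula: x_{n+1} = x_n - f(x_n)(x_n - x_{n-1})/(f(x_n) - f(x_{n-1}))

Iteration 1:
  f(1.150000) = -0.291807
  f(1.960000) = 1.219327
  x_2 = 1.960000 - 1.219327×(1.960000 - 1.150000)/(1.219327 - (-0.291807))
       = 1.306415
Iteration 2:
  f(1.960000) = 1.219327
  f(1.306415) = -0.226334
  x_3 = 1.306415 - (-0.226334)×(1.306415 - 1.960000)/(-0.226334 - 1.219327)
       = 1.408741
Iteration 3:
  f(1.306415) = -0.226334
  f(1.408741) = -0.135421
  x_4 = 1.408741 - (-0.135421)×(1.408741 - 1.306415)/(-0.135421 - (-0.226334))
       = 1.561163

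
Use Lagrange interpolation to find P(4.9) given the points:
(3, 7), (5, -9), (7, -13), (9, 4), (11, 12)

Lagrange interpolation formula:
P(x) = Σ yᵢ × Lᵢ(x)
where Lᵢ(x) = Π_{j≠i} (x - xⱼ)/(xᵢ - xⱼ)

L_0(4.9) = (4.9 - 5)/(3 - 5) × (4.9 - 7)/(3 - 7) × (4.9 - 9)/(3 - 9) × (4.9 - 11)/(3 - 11) = 0.013677
L_1(4.9) = (4.9 - 3)/(5 - 3) × (4.9 - 7)/(5 - 7) × (4.9 - 9)/(5 - 9) × (4.9 - 11)/(5 - 11) = 1.039478
L_2(4.9) = (4.9 - 3)/(7 - 3) × (4.9 - 5)/(7 - 5) × (4.9 - 9)/(7 - 9) × (4.9 - 11)/(7 - 11) = -0.074248
L_3(4.9) = (4.9 - 3)/(9 - 3) × (4.9 - 5)/(9 - 5) × (4.9 - 7)/(9 - 7) × (4.9 - 11)/(9 - 11) = 0.025353
L_4(4.9) = (4.9 - 3)/(11 - 3) × (4.9 - 5)/(11 - 5) × (4.9 - 7)/(11 - 7) × (4.9 - 9)/(11 - 9) = -0.004260

P(4.9) = 7×L_0(4.9) + (-9)×L_1(4.9) + (-13)×L_2(4.9) + 4×L_3(4.9) + 12×L_4(4.9)
P(4.9) = -8.244041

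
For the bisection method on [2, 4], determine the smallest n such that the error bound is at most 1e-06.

We need (b-a)/2^n ≤ 1e-06
(4 - 2)/2^n ≤ 1e-06
2/2^n ≤ 1e-06
2^n ≥ 2000000
n ≥ log₂(2000000) = 20.93
n ≥ 21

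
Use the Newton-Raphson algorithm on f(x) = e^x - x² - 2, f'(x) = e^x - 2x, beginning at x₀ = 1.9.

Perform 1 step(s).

f(x) = e^x - x² - 2
f'(x) = e^x - 2x
x₀ = 1.9

Newton-Raphson formula: x_{n+1} = x_n - f(x_n)/f'(x_n)

Iteration 1:
  f(1.900000) = 1.075894
  f'(1.900000) = 2.885894
  x_1 = 1.900000 - 1.075894/2.885894 = 1.527189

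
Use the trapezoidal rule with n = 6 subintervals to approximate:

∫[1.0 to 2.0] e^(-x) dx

f(x) = e^(-x)
a = 1.0, b = 2.0, n = 6
h = (b - a)/n = 0.166667

Trapezoidal rule: (h/2)[f(x₀) + 2f(x₁) + 2f(x₂) + ... + f(xₙ)]

x_0 = 1.0000, f(x_0) = 0.367879, coefficient = 1
x_1 = 1.1667, f(x_1) = 0.311403, coefficient = 2
x_2 = 1.3333, f(x_2) = 0.263597, coefficient = 2
x_3 = 1.5000, f(x_3) = 0.223130, coefficient = 2
x_4 = 1.6667, f(x_4) = 0.188876, coefficient = 2
x_5 = 1.8333, f(x_5) = 0.159880, coefficient = 2
x_6 = 2.0000, f(x_6) = 0.135335, coefficient = 1

I ≈ (0.166667/2) × 2.796986 = 0.233082
Exact value: 0.232544
Error: 0.000538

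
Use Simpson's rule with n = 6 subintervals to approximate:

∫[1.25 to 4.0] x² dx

f(x) = x²
a = 1.25, b = 4.0, n = 6
h = (b - a)/n = 0.458333

Simpson's rule: (h/3)[f(x₀) + 4f(x₁) + 2f(x₂) + ... + f(xₙ)]

x_0 = 1.2500, f(x_0) = 1.562500, coefficient = 1
x_1 = 1.7083, f(x_1) = 2.918403, coefficient = 4
x_2 = 2.1667, f(x_2) = 4.694444, coefficient = 2
x_3 = 2.6250, f(x_3) = 6.890625, coefficient = 4
x_4 = 3.0833, f(x_4) = 9.506944, coefficient = 2
x_5 = 3.5417, f(x_5) = 12.543403, coefficient = 4
x_6 = 4.0000, f(x_6) = 16.000000, coefficient = 1

I ≈ (0.458333/3) × 135.375000 = 20.682292
Exact value: 20.682292
Error: 0.000000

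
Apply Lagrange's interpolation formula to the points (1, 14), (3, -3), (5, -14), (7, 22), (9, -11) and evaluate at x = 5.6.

Lagrange interpolation formula:
P(x) = Σ yᵢ × Lᵢ(x)
where Lᵢ(x) = Π_{j≠i} (x - xⱼ)/(xᵢ - xⱼ)

L_0(5.6) = (5.6 - 3)/(1 - 3) × (5.6 - 5)/(1 - 5) × (5.6 - 7)/(1 - 7) × (5.6 - 9)/(1 - 9) = 0.019337
L_1(5.6) = (5.6 - 1)/(3 - 1) × (5.6 - 5)/(3 - 5) × (5.6 - 7)/(3 - 7) × (5.6 - 9)/(3 - 9) = -0.136850
L_2(5.6) = (5.6 - 1)/(5 - 1) × (5.6 - 3)/(5 - 3) × (5.6 - 7)/(5 - 7) × (5.6 - 9)/(5 - 9) = 0.889525
L_3(5.6) = (5.6 - 1)/(7 - 1) × (5.6 - 3)/(7 - 3) × (5.6 - 5)/(7 - 5) × (5.6 - 9)/(7 - 9) = 0.254150
L_4(5.6) = (5.6 - 1)/(9 - 1) × (5.6 - 3)/(9 - 3) × (5.6 - 5)/(9 - 5) × (5.6 - 7)/(9 - 7) = -0.026162

P(5.6) = 14×L_0(5.6) + (-3)×L_1(5.6) + (-14)×L_2(5.6) + 22×L_3(5.6) + (-11)×L_4(5.6)
P(5.6) = -5.892988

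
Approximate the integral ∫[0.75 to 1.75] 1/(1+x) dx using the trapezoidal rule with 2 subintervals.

f(x) = 1/(1+x)
a = 0.75, b = 1.75, n = 2
h = (b - a)/n = 0.500000

Trapezoidal rule: (h/2)[f(x₀) + 2f(x₁) + 2f(x₂) + ... + f(xₙ)]

x_0 = 0.7500, f(x_0) = 0.571429, coefficient = 1
x_1 = 1.2500, f(x_1) = 0.444444, coefficient = 2
x_2 = 1.7500, f(x_2) = 0.363636, coefficient = 1

I ≈ (0.500000/2) × 1.823954 = 0.455988
Exact value: 0.451985
Error: 0.004003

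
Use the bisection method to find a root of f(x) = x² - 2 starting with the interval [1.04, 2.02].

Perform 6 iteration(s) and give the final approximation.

f(x) = x² - 2
Initial interval: [1.04, 2.02]

Iteration 1:
  c_1 = (1.040000 + 2.020000)/2 = 1.530000
  f(c_1) = f(1.530000) = 0.340900
  f(a) × f(c) < 0, new interval: [1.040000, 1.530000]
Iteration 2:
  c_2 = (1.040000 + 1.530000)/2 = 1.285000
  f(c_2) = f(1.285000) = -0.348775
  f(a) × f(c) ≥ 0, new interval: [1.285000, 1.530000]
Iteration 3:
  c_3 = (1.285000 + 1.530000)/2 = 1.407500
  f(c_3) = f(1.407500) = -0.018944
  f(a) × f(c) ≥ 0, new interval: [1.407500, 1.530000]
Iteration 4:
  c_4 = (1.407500 + 1.530000)/2 = 1.468750
  f(c_4) = f(1.468750) = 0.157227
  f(a) × f(c) < 0, new interval: [1.407500, 1.468750]
Iteration 5:
  c_5 = (1.407500 + 1.468750)/2 = 1.438125
  f(c_5) = f(1.438125) = 0.068204
  f(a) × f(c) < 0, new interval: [1.407500, 1.438125]
Iteration 6:
  c_6 = (1.407500 + 1.438125)/2 = 1.422813
  f(c_6) = f(1.422813) = 0.024395
  f(a) × f(c) < 0, new interval: [1.407500, 1.422813]

After 6 iteration(s), the approximation is c_6 = 1.422813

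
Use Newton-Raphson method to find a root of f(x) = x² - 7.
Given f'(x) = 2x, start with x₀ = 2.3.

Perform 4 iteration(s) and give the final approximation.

f(x) = x² - 7
f'(x) = 2x
x₀ = 2.3

Newton-Raphson formula: x_{n+1} = x_n - f(x_n)/f'(x_n)

Iteration 1:
  f(2.300000) = -1.710000
  f'(2.300000) = 4.600000
  x_1 = 2.300000 - (-1.710000)/4.600000 = 2.671739
Iteration 2:
  f(2.671739) = 0.138190
  f'(2.671739) = 5.343478
  x_2 = 2.671739 - 0.138190/5.343478 = 2.645878
Iteration 3:
  f(2.645878) = 0.000669
  f'(2.645878) = 5.291755
  x_3 = 2.645878 - 0.000669/5.291755 = 2.645751
Iteration 4:
  f(2.645751) = 0.000000
  f'(2.645751) = 5.291503
  x_4 = 2.645751 - 0.000000/5.291503 = 2.645751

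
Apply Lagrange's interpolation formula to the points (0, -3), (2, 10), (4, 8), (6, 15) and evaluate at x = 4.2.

Lagrange interpolation formula:
P(x) = Σ yᵢ × Lᵢ(x)
where Lᵢ(x) = Π_{j≠i} (x - xⱼ)/(xᵢ - xⱼ)

L_0(4.2) = (4.2 - 2)/(0 - 2) × (4.2 - 4)/(0 - 4) × (4.2 - 6)/(0 - 6) = 0.016500
L_1(4.2) = (4.2 - 0)/(2 - 0) × (4.2 - 4)/(2 - 4) × (4.2 - 6)/(2 - 6) = -0.094500
L_2(4.2) = (4.2 - 0)/(4 - 0) × (4.2 - 2)/(4 - 2) × (4.2 - 6)/(4 - 6) = 1.039500
L_3(4.2) = (4.2 - 0)/(6 - 0) × (4.2 - 2)/(6 - 2) × (4.2 - 4)/(6 - 4) = 0.038500

P(4.2) = (-3)×L_0(4.2) + 10×L_1(4.2) + 8×L_2(4.2) + 15×L_3(4.2)
P(4.2) = 7.899000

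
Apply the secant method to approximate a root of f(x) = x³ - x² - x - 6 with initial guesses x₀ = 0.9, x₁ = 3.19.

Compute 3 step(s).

f(x) = x³ - x² - x - 6
x₀ = 0.9, x₁ = 3.19

Secant formula: x_{n+1} = x_n - f(x_n)(x_n - x_{n-1})/(f(x_n) - f(x_{n-1}))

Iteration 1:
  f(0.900000) = -6.981000
  f(3.190000) = 13.095659
  x_2 = 3.190000 - 13.095659×(3.190000 - 0.900000)/(13.095659 - (-6.981000))
       = 1.696272
Iteration 2:
  f(3.190000) = 13.095659
  f(1.696272) = -5.692860
  x_3 = 1.696272 - (-5.692860)×(1.696272 - 3.190000)/(-5.692860 - 13.095659)
       = 2.148867
Iteration 3:
  f(1.696272) = -5.692860
  f(2.148867) = -2.843825
  x_4 = 2.148867 - (-2.843825)×(2.148867 - 1.696272)/(-2.843825 - (-5.692860))
       = 2.600634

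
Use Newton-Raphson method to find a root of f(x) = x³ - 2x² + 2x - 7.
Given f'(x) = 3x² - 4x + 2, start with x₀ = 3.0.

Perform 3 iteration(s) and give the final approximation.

f(x) = x³ - 2x² + 2x - 7
f'(x) = 3x² - 4x + 2
x₀ = 3.0

Newton-Raphson formula: x_{n+1} = x_n - f(x_n)/f'(x_n)

Iteration 1:
  f(3.000000) = 8.000000
  f'(3.000000) = 17.000000
  x_1 = 3.000000 - 8.000000/17.000000 = 2.529412
Iteration 2:
  f(2.529412) = 1.445960
  f'(2.529412) = 11.076125
  x_2 = 2.529412 - 1.445960/11.076125 = 2.398864
Iteration 3:
  f(2.398864) = 0.093013
  f'(2.398864) = 9.668193
  x_3 = 2.398864 - 0.093013/9.668193 = 2.389244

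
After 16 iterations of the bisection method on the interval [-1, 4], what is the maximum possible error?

Bisection error bound: |error| ≤ (b-a)/2^n
|error| ≤ (4 - (-1))/2^16 = 5/2^16
|error| ≤ 0.0000762939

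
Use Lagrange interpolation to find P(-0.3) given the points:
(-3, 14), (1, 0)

Lagrange interpolation formula:
P(x) = Σ yᵢ × Lᵢ(x)
where Lᵢ(x) = Π_{j≠i} (x - xⱼ)/(xᵢ - xⱼ)

L_0(-0.3) = (-0.3 - 1)/(-3 - 1) = 0.325000
L_1(-0.3) = (-0.3 - (-3))/(1 - (-3)) = 0.675000

P(-0.3) = 14×L_0(-0.3) + 0×L_1(-0.3)
P(-0.3) = 4.550000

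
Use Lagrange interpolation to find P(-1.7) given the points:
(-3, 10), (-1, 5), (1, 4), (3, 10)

Lagrange interpolation formula:
P(x) = Σ yᵢ × Lᵢ(x)
where Lᵢ(x) = Π_{j≠i} (x - xⱼ)/(xᵢ - xⱼ)

L_0(-1.7) = (-1.7 - (-1))/(-3 - (-1)) × (-1.7 - 1)/(-3 - 1) × (-1.7 - 3)/(-3 - 3) = 0.185062
L_1(-1.7) = (-1.7 - (-3))/(-1 - (-3)) × (-1.7 - 1)/(-1 - 1) × (-1.7 - 3)/(-1 - 3) = 1.031063
L_2(-1.7) = (-1.7 - (-3))/(1 - (-3)) × (-1.7 - (-1))/(1 - (-1)) × (-1.7 - 3)/(1 - 3) = -0.267313
L_3(-1.7) = (-1.7 - (-3))/(3 - (-3)) × (-1.7 - (-1))/(3 - (-1)) × (-1.7 - 1)/(3 - 1) = 0.051188

P(-1.7) = 10×L_0(-1.7) + 5×L_1(-1.7) + 4×L_2(-1.7) + 10×L_3(-1.7)
P(-1.7) = 6.448563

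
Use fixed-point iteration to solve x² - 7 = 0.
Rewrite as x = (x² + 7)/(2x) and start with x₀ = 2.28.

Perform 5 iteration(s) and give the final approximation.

Equation: x² - 7 = 0
Fixed-point form: x = (x² + 7)/(2x)
x₀ = 2.28

x_1 = g(2.280000) = 2.675088
x_2 = g(2.675088) = 2.645912
x_3 = g(2.645912) = 2.645751
x_4 = g(2.645751) = 2.645751
x_5 = g(2.645751) = 2.645751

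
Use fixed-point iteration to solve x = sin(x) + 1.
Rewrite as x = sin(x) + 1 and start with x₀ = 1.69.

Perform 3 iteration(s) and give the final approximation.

Equation: x = sin(x) + 1
Fixed-point form: x = sin(x) + 1
x₀ = 1.69

x_1 = g(1.690000) = 1.992904
x_2 = g(1.992904) = 1.912228
x_3 = g(1.912228) = 1.942276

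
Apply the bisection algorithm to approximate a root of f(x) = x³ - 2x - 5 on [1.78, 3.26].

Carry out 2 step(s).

f(x) = x³ - 2x - 5
Initial interval: [1.78, 3.26]

Iteration 1:
  c_1 = (1.780000 + 3.260000)/2 = 2.520000
  f(c_1) = f(2.520000) = 5.963008
  f(a) × f(c) < 0, new interval: [1.780000, 2.520000]
Iteration 2:
  c_2 = (1.780000 + 2.520000)/2 = 2.150000
  f(c_2) = f(2.150000) = 0.638375
  f(a) × f(c) < 0, new interval: [1.780000, 2.150000]

After 2 iteration(s), the approximation is c_2 = 2.150000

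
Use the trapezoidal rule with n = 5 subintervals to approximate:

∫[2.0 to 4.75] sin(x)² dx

f(x) = sin(x)²
a = 2.0, b = 4.75, n = 5
h = (b - a)/n = 0.550000

Trapezoidal rule: (h/2)[f(x₀) + 2f(x₁) + 2f(x₂) + ... + f(xₙ)]

x_0 = 2.0000, f(x_0) = 0.826822, coefficient = 1
x_1 = 2.5500, f(x_1) = 0.311011, coefficient = 2
x_2 = 3.1000, f(x_2) = 0.001729, coefficient = 2
x_3 = 3.6500, f(x_3) = 0.236961, coefficient = 2
x_4 = 4.2000, f(x_4) = 0.759644, coefficient = 2
x_5 = 4.7500, f(x_5) = 0.998586, coefficient = 1

I ≈ (0.550000/2) × 4.444099 = 1.222127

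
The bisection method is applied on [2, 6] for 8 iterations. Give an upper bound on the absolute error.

Bisection error bound: |error| ≤ (b-a)/2^n
|error| ≤ (6 - 2)/2^8 = 4/2^8
|error| ≤ 0.0156250000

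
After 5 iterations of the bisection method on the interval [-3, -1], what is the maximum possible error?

Bisection error bound: |error| ≤ (b-a)/2^n
|error| ≤ (-1 - (-3))/2^5 = 2/2^5
|error| ≤ 0.0625000000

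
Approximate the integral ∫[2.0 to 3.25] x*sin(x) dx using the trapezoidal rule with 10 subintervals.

f(x) = x*sin(x)
a = 2.0, b = 3.25, n = 10
h = (b - a)/n = 0.125000

Trapezoidal rule: (h/2)[f(x₀) + 2f(x₁) + 2f(x₂) + ... + f(xₙ)]

x_0 = 2.0000, f(x_0) = 1.818595, coefficient = 1
x_1 = 2.1250, f(x_1) = 1.806930, coefficient = 2
x_2 = 2.2500, f(x_2) = 1.750665, coefficient = 2
x_3 = 2.3750, f(x_3) = 1.647502, coefficient = 2
x_4 = 2.5000, f(x_4) = 1.496180, coefficient = 2
x_5 = 2.6250, f(x_5) = 1.296541, coefficient = 2
x_6 = 2.7500, f(x_6) = 1.049568, coefficient = 2
x_7 = 2.8750, f(x_7) = 0.757407, coefficient = 2
x_8 = 3.0000, f(x_8) = 0.423360, coefficient = 2
x_9 = 3.1250, f(x_9) = 0.051850, coefficient = 2
x_10 = 3.2500, f(x_10) = -0.351634, coefficient = 1

I ≈ (0.125000/2) × 22.026965 = 1.376685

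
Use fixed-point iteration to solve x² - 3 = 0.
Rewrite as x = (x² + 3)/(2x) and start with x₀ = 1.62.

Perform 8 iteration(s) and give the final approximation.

Equation: x² - 3 = 0
Fixed-point form: x = (x² + 3)/(2x)
x₀ = 1.62

x_1 = g(1.620000) = 1.735926
x_2 = g(1.735926) = 1.732055
x_3 = g(1.732055) = 1.732051
x_4 = g(1.732051) = 1.732051
x_5 = g(1.732051) = 1.732051
x_6 = g(1.732051) = 1.732051
x_7 = g(1.732051) = 1.732051
x_8 = g(1.732051) = 1.732051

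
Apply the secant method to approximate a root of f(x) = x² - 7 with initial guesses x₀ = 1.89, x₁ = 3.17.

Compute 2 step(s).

f(x) = x² - 7
x₀ = 1.89, x₁ = 3.17

Secant formula: x_{n+1} = x_n - f(x_n)(x_n - x_{n-1})/(f(x_n) - f(x_{n-1}))

Iteration 1:
  f(1.890000) = -3.427900
  f(3.170000) = 3.048900
  x_2 = 3.170000 - 3.048900×(3.170000 - 1.890000)/(3.048900 - (-3.427900))
       = 2.567451
Iteration 2:
  f(3.170000) = 3.048900
  f(2.567451) = -0.408197
  x_3 = 2.567451 - (-0.408197)×(2.567451 - 3.170000)/(-0.408197 - 3.048900)
       = 2.638597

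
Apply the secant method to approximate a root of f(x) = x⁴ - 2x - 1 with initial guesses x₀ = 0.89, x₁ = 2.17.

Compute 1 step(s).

f(x) = x⁴ - 2x - 1
x₀ = 0.89, x₁ = 2.17

Secant formula: x_{n+1} = x_n - f(x_n)(x_n - x_{n-1})/(f(x_n) - f(x_{n-1}))

Iteration 1:
  f(0.890000) = -2.152578
  f(2.170000) = 16.833739
  x_2 = 2.170000 - 16.833739×(2.170000 - 0.890000)/(16.833739 - (-2.152578))
       = 1.035120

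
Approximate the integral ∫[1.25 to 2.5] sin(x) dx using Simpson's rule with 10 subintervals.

f(x) = sin(x)
a = 1.25, b = 2.5, n = 10
h = (b - a)/n = 0.125000

Simpson's rule: (h/3)[f(x₀) + 4f(x₁) + 2f(x₂) + ... + f(xₙ)]

x_0 = 1.2500, f(x_0) = 0.948985, coefficient = 1
x_1 = 1.3750, f(x_1) = 0.980893, coefficient = 4
x_2 = 1.5000, f(x_2) = 0.997495, coefficient = 2
x_3 = 1.6250, f(x_3) = 0.998531, coefficient = 4
x_4 = 1.7500, f(x_4) = 0.983986, coefficient = 2
x_5 = 1.8750, f(x_5) = 0.954086, coefficient = 4
x_6 = 2.0000, f(x_6) = 0.909297, coefficient = 2
x_7 = 2.1250, f(x_7) = 0.850320, coefficient = 4
x_8 = 2.2500, f(x_8) = 0.778073, coefficient = 2
x_9 = 2.3750, f(x_9) = 0.693685, coefficient = 4
x_10 = 2.5000, f(x_10) = 0.598472, coefficient = 1

I ≈ (0.125000/3) × 26.795220 = 1.116467
Exact value: 1.116466
Error: 0.000002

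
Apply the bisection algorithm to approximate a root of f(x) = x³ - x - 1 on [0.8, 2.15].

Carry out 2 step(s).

f(x) = x³ - x - 1
Initial interval: [0.8, 2.15]

Iteration 1:
  c_1 = (0.800000 + 2.150000)/2 = 1.475000
  f(c_1) = f(1.475000) = 0.734047
  f(a) × f(c) < 0, new interval: [0.800000, 1.475000]
Iteration 2:
  c_2 = (0.800000 + 1.475000)/2 = 1.137500
  f(c_2) = f(1.137500) = -0.665682
  f(a) × f(c) ≥ 0, new interval: [1.137500, 1.475000]

After 2 iteration(s), the approximation is c_2 = 1.137500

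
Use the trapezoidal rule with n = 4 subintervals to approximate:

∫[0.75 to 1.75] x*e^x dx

f(x) = x*e^x
a = 0.75, b = 1.75, n = 4
h = (b - a)/n = 0.250000

Trapezoidal rule: (h/2)[f(x₀) + 2f(x₁) + 2f(x₂) + ... + f(xₙ)]

x_0 = 0.7500, f(x_0) = 1.587750, coefficient = 1
x_1 = 1.0000, f(x_1) = 2.718282, coefficient = 2
x_2 = 1.2500, f(x_2) = 4.362929, coefficient = 2
x_3 = 1.5000, f(x_3) = 6.722534, coefficient = 2
x_4 = 1.7500, f(x_4) = 10.070555, coefficient = 1

I ≈ (0.250000/2) × 39.265793 = 4.908224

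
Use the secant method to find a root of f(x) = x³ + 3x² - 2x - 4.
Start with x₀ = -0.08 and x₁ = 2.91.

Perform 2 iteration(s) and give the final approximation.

f(x) = x³ + 3x² - 2x - 4
x₀ = -0.08, x₁ = 2.91

Secant formula: x_{n+1} = x_n - f(x_n)(x_n - x_{n-1})/(f(x_n) - f(x_{n-1}))

Iteration 1:
  f(-0.080000) = -3.821312
  f(2.910000) = 40.226471
  x_2 = 2.910000 - 40.226471×(2.910000 - (-0.080000))/(40.226471 - (-3.821312))
       = 0.179394
Iteration 2:
  f(2.910000) = 40.226471
  f(0.179394) = -4.256468
  x_3 = 0.179394 - (-4.256468)×(0.179394 - 2.910000)/(-4.256468 - 40.226471)
       = 0.440679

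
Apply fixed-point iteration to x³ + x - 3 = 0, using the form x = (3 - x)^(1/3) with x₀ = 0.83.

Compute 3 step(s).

Equation: x³ + x - 3 = 0
Fixed-point form: x = (3 - x)^(1/3)
x₀ = 0.83

x_1 = g(0.830000) = 1.294653
x_2 = g(1.294653) = 1.194733
x_3 = g(1.194733) = 1.217626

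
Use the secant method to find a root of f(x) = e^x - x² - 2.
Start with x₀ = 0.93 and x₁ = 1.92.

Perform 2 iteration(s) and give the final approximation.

f(x) = e^x - x² - 2
x₀ = 0.93, x₁ = 1.92

Secant formula: x_{n+1} = x_n - f(x_n)(x_n - x_{n-1})/(f(x_n) - f(x_{n-1}))

Iteration 1:
  f(0.930000) = -0.330391
  f(1.920000) = 1.134558
  x_2 = 1.920000 - 1.134558×(1.920000 - 0.930000)/(1.134558 - (-0.330391))
       = 1.153275
Iteration 2:
  f(1.920000) = 1.134558
  f(1.153275) = -0.161490
  x_3 = 1.153275 - (-0.161490)×(1.153275 - 1.920000)/(-0.161490 - 1.134558)
       = 1.248811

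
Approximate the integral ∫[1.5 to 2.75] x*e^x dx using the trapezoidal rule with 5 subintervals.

f(x) = x*e^x
a = 1.5, b = 2.75, n = 5
h = (b - a)/n = 0.250000

Trapezoidal rule: (h/2)[f(x₀) + 2f(x₁) + 2f(x₂) + ... + f(xₙ)]

x_0 = 1.5000, f(x_0) = 6.722534, coefficient = 1
x_1 = 1.7500, f(x_1) = 10.070555, coefficient = 2
x_2 = 2.0000, f(x_2) = 14.778112, coefficient = 2
x_3 = 2.2500, f(x_3) = 21.347406, coefficient = 2
x_4 = 2.5000, f(x_4) = 30.456235, coefficient = 2
x_5 = 2.7500, f(x_5) = 43.017238, coefficient = 1

I ≈ (0.250000/2) × 203.044386 = 25.380548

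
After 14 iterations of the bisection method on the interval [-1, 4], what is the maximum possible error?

Bisection error bound: |error| ≤ (b-a)/2^n
|error| ≤ (4 - (-1))/2^14 = 5/2^14
|error| ≤ 0.0003051758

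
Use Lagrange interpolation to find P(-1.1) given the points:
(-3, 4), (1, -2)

Lagrange interpolation formula:
P(x) = Σ yᵢ × Lᵢ(x)
where Lᵢ(x) = Π_{j≠i} (x - xⱼ)/(xᵢ - xⱼ)

L_0(-1.1) = (-1.1 - 1)/(-3 - 1) = 0.525000
L_1(-1.1) = (-1.1 - (-3))/(1 - (-3)) = 0.475000

P(-1.1) = 4×L_0(-1.1) + (-2)×L_1(-1.1)
P(-1.1) = 1.150000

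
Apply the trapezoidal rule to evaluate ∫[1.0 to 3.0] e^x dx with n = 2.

f(x) = e^x
a = 1.0, b = 3.0, n = 2
h = (b - a)/n = 1.000000

Trapezoidal rule: (h/2)[f(x₀) + 2f(x₁) + 2f(x₂) + ... + f(xₙ)]

x_0 = 1.0000, f(x_0) = 2.718282, coefficient = 1
x_1 = 2.0000, f(x_1) = 7.389056, coefficient = 2
x_2 = 3.0000, f(x_2) = 20.085537, coefficient = 1

I ≈ (1.000000/2) × 37.581931 = 18.790965
Exact value: 17.367255
Error: 1.423710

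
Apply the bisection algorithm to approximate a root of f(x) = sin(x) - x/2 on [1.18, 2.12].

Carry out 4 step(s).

f(x) = sin(x) - x/2
Initial interval: [1.18, 2.12]

Iteration 1:
  c_1 = (1.180000 + 2.120000)/2 = 1.650000
  f(c_1) = f(1.650000) = 0.171865
  f(a) × f(c) ≥ 0, new interval: [1.650000, 2.120000]
Iteration 2:
  c_2 = (1.650000 + 2.120000)/2 = 1.885000
  f(c_2) = f(1.885000) = 0.008543
  f(a) × f(c) ≥ 0, new interval: [1.885000, 2.120000]
Iteration 3:
  c_3 = (1.885000 + 2.120000)/2 = 2.002500
  f(c_3) = f(2.002500) = -0.092996
  f(a) × f(c) < 0, new interval: [1.885000, 2.002500]
Iteration 4:
  c_4 = (1.885000 + 2.002500)/2 = 1.943750
  f(c_4) = f(1.943750) = -0.040620
  f(a) × f(c) < 0, new interval: [1.885000, 1.943750]

After 4 iteration(s), the approximation is c_4 = 1.943750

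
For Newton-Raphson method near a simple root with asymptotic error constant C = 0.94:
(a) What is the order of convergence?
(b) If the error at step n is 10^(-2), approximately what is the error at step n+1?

(a) Newton-Raphson has quadratic (order 2) convergence near simple roots.
    This means |e_{n+1}| ≈ C|e_n|².

(b) With |e_n| = 10^(-2) and C = 0.94:
    |e_{n+1}| ≈ 0.94 × (10^(-2))² = 0.94 × 10^(-4)

(a) 2 (quadratic); (b) |e_{n+1}| ≈ 9.400e-05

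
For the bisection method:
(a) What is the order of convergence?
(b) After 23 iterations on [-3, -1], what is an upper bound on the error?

(a) Bisection has linear (order 1) convergence; the error is halved each step.

(b) Error bound = (b-a)/2^n = (-1 - (-3))/2^{23}
    = 2/2^{23}

(a) 1 (linear); (b) error ≤ 2.38e-07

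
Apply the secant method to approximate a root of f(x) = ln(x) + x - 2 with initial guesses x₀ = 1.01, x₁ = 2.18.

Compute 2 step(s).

f(x) = ln(x) + x - 2
x₀ = 1.01, x₁ = 2.18

Secant formula: x_{n+1} = x_n - f(x_n)(x_n - x_{n-1})/(f(x_n) - f(x_{n-1}))

Iteration 1:
  f(1.010000) = -0.980050
  f(2.180000) = 0.959325
  x_2 = 2.180000 - 0.959325×(2.180000 - 1.010000)/(0.959325 - (-0.980050))
       = 1.601252
Iteration 2:
  f(2.180000) = 0.959325
  f(1.601252) = 0.072037
  x_3 = 1.601252 - 0.072037×(1.601252 - 2.180000)/(0.072037 - 0.959325)
       = 1.554264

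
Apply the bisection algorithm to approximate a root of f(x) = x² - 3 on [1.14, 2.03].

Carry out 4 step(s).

f(x) = x² - 3
Initial interval: [1.14, 2.03]

Iteration 1:
  c_1 = (1.140000 + 2.030000)/2 = 1.585000
  f(c_1) = f(1.585000) = -0.487775
  f(a) × f(c) ≥ 0, new interval: [1.585000, 2.030000]
Iteration 2:
  c_2 = (1.585000 + 2.030000)/2 = 1.807500
  f(c_2) = f(1.807500) = 0.267056
  f(a) × f(c) < 0, new interval: [1.585000, 1.807500]
Iteration 3:
  c_3 = (1.585000 + 1.807500)/2 = 1.696250
  f(c_3) = f(1.696250) = -0.122736
  f(a) × f(c) ≥ 0, new interval: [1.696250, 1.807500]
Iteration 4:
  c_4 = (1.696250 + 1.807500)/2 = 1.751875
  f(c_4) = f(1.751875) = 0.069066
  f(a) × f(c) < 0, new interval: [1.696250, 1.751875]

After 4 iteration(s), the approximation is c_4 = 1.751875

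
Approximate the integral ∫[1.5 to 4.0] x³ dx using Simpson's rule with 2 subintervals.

f(x) = x³
a = 1.5, b = 4.0, n = 2
h = (b - a)/n = 1.250000

Simpson's rule: (h/3)[f(x₀) + 4f(x₁) + 2f(x₂) + ... + f(xₙ)]

x_0 = 1.5000, f(x_0) = 3.375000, coefficient = 1
x_1 = 2.7500, f(x_1) = 20.796875, coefficient = 4
x_2 = 4.0000, f(x_2) = 64.000000, coefficient = 1

I ≈ (1.250000/3) × 150.562500 = 62.734375
Exact value: 62.734375
Error: 0.000000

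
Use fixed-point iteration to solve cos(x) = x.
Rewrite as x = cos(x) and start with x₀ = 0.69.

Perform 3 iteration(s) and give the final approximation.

Equation: cos(x) = x
Fixed-point form: x = cos(x)
x₀ = 0.69

x_1 = g(0.690000) = 0.771246
x_2 = g(0.771246) = 0.717043
x_3 = g(0.717043) = 0.753752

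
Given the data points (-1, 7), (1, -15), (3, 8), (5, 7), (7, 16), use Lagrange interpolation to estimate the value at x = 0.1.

Lagrange interpolation formula:
P(x) = Σ yᵢ × Lᵢ(x)
where Lᵢ(x) = Π_{j≠i} (x - xⱼ)/(xᵢ - xⱼ)

L_0(0.1) = (0.1 - 1)/(-1 - 1) × (0.1 - 3)/(-1 - 3) × (0.1 - 5)/(-1 - 5) × (0.1 - 7)/(-1 - 7) = 0.229802
L_1(0.1) = (0.1 - (-1))/(1 - (-1)) × (0.1 - 3)/(1 - 3) × (0.1 - 5)/(1 - 5) × (0.1 - 7)/(1 - 7) = 1.123478
L_2(0.1) = (0.1 - (-1))/(3 - (-1)) × (0.1 - 1)/(3 - 1) × (0.1 - 5)/(3 - 5) × (0.1 - 7)/(3 - 7) = -0.522998
L_3(0.1) = (0.1 - (-1))/(5 - (-1)) × (0.1 - 1)/(5 - 1) × (0.1 - 3)/(5 - 3) × (0.1 - 7)/(5 - 7) = 0.206353
L_4(0.1) = (0.1 - (-1))/(7 - (-1)) × (0.1 - 1)/(7 - 1) × (0.1 - 3)/(7 - 3) × (0.1 - 5)/(7 - 5) = -0.036635

P(0.1) = 7×L_0(0.1) + (-15)×L_1(0.1) + 8×L_2(0.1) + 7×L_3(0.1) + 16×L_4(0.1)
P(0.1) = -18.569234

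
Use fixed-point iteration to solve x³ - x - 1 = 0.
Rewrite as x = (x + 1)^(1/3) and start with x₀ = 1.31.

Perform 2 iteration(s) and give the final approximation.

Equation: x³ - x - 1 = 0
Fixed-point form: x = (x + 1)^(1/3)
x₀ = 1.31

x_1 = g(1.310000) = 1.321916
x_2 = g(1.321916) = 1.324186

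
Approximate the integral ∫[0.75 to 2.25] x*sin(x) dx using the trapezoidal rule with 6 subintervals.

f(x) = x*sin(x)
a = 0.75, b = 2.25, n = 6
h = (b - a)/n = 0.250000

Trapezoidal rule: (h/2)[f(x₀) + 2f(x₁) + 2f(x₂) + ... + f(xₙ)]

x_0 = 0.7500, f(x_0) = 0.511229, coefficient = 1
x_1 = 1.0000, f(x_1) = 0.841471, coefficient = 2
x_2 = 1.2500, f(x_2) = 1.186231, coefficient = 2
x_3 = 1.5000, f(x_3) = 1.496242, coefficient = 2
x_4 = 1.7500, f(x_4) = 1.721975, coefficient = 2
x_5 = 2.0000, f(x_5) = 1.818595, coefficient = 2
x_6 = 2.2500, f(x_6) = 1.750665, coefficient = 1

I ≈ (0.250000/2) × 16.390923 = 2.048865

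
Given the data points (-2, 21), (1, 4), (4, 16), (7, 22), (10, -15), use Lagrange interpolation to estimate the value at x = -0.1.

Lagrange interpolation formula:
P(x) = Σ yᵢ × Lᵢ(x)
where Lᵢ(x) = Π_{j≠i} (x - xⱼ)/(xᵢ - xⱼ)

L_0(-0.1) = (-0.1 - 1)/(-2 - 1) × (-0.1 - 4)/(-2 - 4) × (-0.1 - 7)/(-2 - 7) × (-0.1 - 10)/(-2 - 10) = 0.166364
L_1(-0.1) = (-0.1 - (-2))/(1 - (-2)) × (-0.1 - 4)/(1 - 4) × (-0.1 - 7)/(1 - 7) × (-0.1 - 10)/(1 - 10) = 1.149426
L_2(-0.1) = (-0.1 - (-2))/(4 - (-2)) × (-0.1 - 1)/(4 - 1) × (-0.1 - 7)/(4 - 7) × (-0.1 - 10)/(4 - 10) = -0.462574
L_3(-0.1) = (-0.1 - (-2))/(7 - (-2)) × (-0.1 - 1)/(7 - 1) × (-0.1 - 4)/(7 - 4) × (-0.1 - 10)/(7 - 10) = 0.178080
L_4(-0.1) = (-0.1 - (-2))/(10 - (-2)) × (-0.1 - 1)/(10 - 1) × (-0.1 - 4)/(10 - 4) × (-0.1 - 7)/(10 - 7) = -0.031296

P(-0.1) = 21×L_0(-0.1) + 4×L_1(-0.1) + 16×L_2(-0.1) + 22×L_3(-0.1) + (-15)×L_4(-0.1)
P(-0.1) = 5.077376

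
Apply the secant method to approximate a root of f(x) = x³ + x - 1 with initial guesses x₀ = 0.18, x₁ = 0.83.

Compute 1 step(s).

f(x) = x³ + x - 1
x₀ = 0.18, x₁ = 0.83

Secant formula: x_{n+1} = x_n - f(x_n)(x_n - x_{n-1})/(f(x_n) - f(x_{n-1}))

Iteration 1:
  f(0.180000) = -0.814168
  f(0.830000) = 0.401787
  x_2 = 0.830000 - 0.401787×(0.830000 - 0.180000)/(0.401787 - (-0.814168))
       = 0.615221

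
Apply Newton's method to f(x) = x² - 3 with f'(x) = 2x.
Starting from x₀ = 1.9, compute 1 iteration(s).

f(x) = x² - 3
f'(x) = 2x
x₀ = 1.9

Newton-Raphson formula: x_{n+1} = x_n - f(x_n)/f'(x_n)

Iteration 1:
  f(1.900000) = 0.610000
  f'(1.900000) = 3.800000
  x_1 = 1.900000 - 0.610000/3.800000 = 1.739474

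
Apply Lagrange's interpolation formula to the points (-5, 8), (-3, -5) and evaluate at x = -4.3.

Lagrange interpolation formula:
P(x) = Σ yᵢ × Lᵢ(x)
where Lᵢ(x) = Π_{j≠i} (x - xⱼ)/(xᵢ - xⱼ)

L_0(-4.3) = (-4.3 - (-3))/(-5 - (-3)) = 0.650000
L_1(-4.3) = (-4.3 - (-5))/(-3 - (-5)) = 0.350000

P(-4.3) = 8×L_0(-4.3) + (-5)×L_1(-4.3)
P(-4.3) = 3.450000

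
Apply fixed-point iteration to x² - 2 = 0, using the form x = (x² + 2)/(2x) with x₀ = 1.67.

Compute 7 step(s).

Equation: x² - 2 = 0
Fixed-point form: x = (x² + 2)/(2x)
x₀ = 1.67

x_1 = g(1.670000) = 1.433802
x_2 = g(1.433802) = 1.414347
x_3 = g(1.414347) = 1.414214
x_4 = g(1.414214) = 1.414214
x_5 = g(1.414214) = 1.414214
x_6 = g(1.414214) = 1.414214
x_7 = g(1.414214) = 1.414214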